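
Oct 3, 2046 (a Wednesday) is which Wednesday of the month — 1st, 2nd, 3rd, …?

1st

Day 3 falls in week ⌈3/7⌉ of the month.
Days 1–7 hold the 1st Wednesday, 8–14 the 2nd, 15–21 the 3rd, 22–28 the 4th, 29–31 the 5th.
3 is in the range for the 1st.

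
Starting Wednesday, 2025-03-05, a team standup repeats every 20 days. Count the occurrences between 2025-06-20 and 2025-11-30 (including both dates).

Occurrences land 20·i days after 2025-03-05 for i = 0, 1, 2, …
2025-06-20 is 107 days after the start; 107 ÷ 20 = 5 remainder 7; since the remainder is 7, round up to i = 6. First occurrence in the window: #7 on 2025-07-03 (6×20 = 120 days in).
2025-11-30 is 270 days after the start; 270 ÷ 20 = 13 remainder 10. Last occurrence in the window: #14 on 2025-11-20.
Occurrences #7 through #14: 8 in total.

8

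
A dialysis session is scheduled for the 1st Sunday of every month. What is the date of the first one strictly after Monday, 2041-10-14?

October 2041 starts on a Tuesday, so its 1st Sunday is 2041-10-06 (5 days in).
That is not after 2041-10-14, so look at November 2041.
November 2041 starts on a Friday, so its 1st Sunday is 2041-11-03 (2 days in).

2041-11-03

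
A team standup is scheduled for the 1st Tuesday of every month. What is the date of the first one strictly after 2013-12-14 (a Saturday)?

December 2013 starts on a Sunday, so its 1st Tuesday is 2013-12-03 (2 days in).
That is not after 2013-12-14, so look at January 2014.
January 2014 starts on a Wednesday, so its 1st Tuesday is 2014-01-07 (6 days in).

2014-01-07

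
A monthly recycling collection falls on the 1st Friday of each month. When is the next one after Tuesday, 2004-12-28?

December 2004 starts on a Wednesday, so its 1st Friday is 2004-12-03 (2 days in).
That is not after 2004-12-28, so look at January 2005.
January 2005 starts on a Saturday, so its 1st Friday is 2005-01-07 (6 days in).

2005-01-07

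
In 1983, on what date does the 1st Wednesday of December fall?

1983-12-07

The first Wednesday of December 1983 is December 7.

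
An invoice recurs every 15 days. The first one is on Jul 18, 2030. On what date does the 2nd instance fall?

Aug 2, 2030

The 2nd occurrence is 1 interval after the first: 1 × 15 = 15 days after Jul 18, 2030.
Jul has 31 days — 13 days to the end of Jul leaves 2.
2 days into Aug → Aug 2, 2030.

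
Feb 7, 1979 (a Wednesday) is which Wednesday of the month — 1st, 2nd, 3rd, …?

Day 7 falls in week ⌈7/7⌉ of the month.
Days 1–7 hold the 1st Wednesday, 8–14 the 2nd, 15–21 the 3rd, 22–28 the 4th, 29–31 the 5th.
7 is in the range for the 1st.

1st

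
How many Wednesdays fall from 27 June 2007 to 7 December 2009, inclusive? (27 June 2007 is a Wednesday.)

128

27 June 2007 is a Wednesday; the first Wednesday on or after it is 27 June 2007.
From 27 June 2007 to 7 December 2009: 187 + 366 + 341 = 894 days (rest of 2007, 2008, to 7 December 2009 in 2009).
894 ÷ 7 = 127 full weeks with remainder 5, so 127 more Wednesdays after the first → 128.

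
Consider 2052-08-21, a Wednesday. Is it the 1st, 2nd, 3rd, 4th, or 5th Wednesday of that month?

Day 21 falls in week ⌈21/7⌉ of the month.
Days 1–7 hold the 1st Wednesday, 8–14 the 2nd, 15–21 the 3rd, 22–28 the 4th, 29–31 the 5th.
21 is in the range for the 3rd.

3rd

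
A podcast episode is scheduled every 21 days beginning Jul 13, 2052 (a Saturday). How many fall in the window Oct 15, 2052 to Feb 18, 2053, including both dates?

Occurrences land 21·i days after Jul 13, 2052 for i = 0, 1, 2, …
Oct 15, 2052 is 94 days after the start; 94 ÷ 21 = 4 remainder 10; since the remainder is 10, round up to i = 5. First occurrence in the window: #6 on Oct 26, 2052 (5×21 = 105 days in).
Feb 18, 2053 is 220 days after the start; 220 ÷ 21 = 10 remainder 10. Last occurrence in the window: #11 on Feb 8, 2053.
Occurrences #6 through #11: 6 in total.

6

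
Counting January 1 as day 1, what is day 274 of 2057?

2057-10-01

January has 31 days (274 − 31 = 243 remain).
February has 28 days (243 − 28 = 215 remain).
March has 31 days (215 − 31 = 184 remain).
April has 30 days (184 − 30 = 154 remain).
May has 31 days (154 − 31 = 123 remain).
June has 30 days (123 − 30 = 93 remain).
July has 31 days (93 − 31 = 62 remain).
August has 31 days (62 − 31 = 31 remain).
September has 30 days (31 − 30 = 1 remain).
1 into October → October 1.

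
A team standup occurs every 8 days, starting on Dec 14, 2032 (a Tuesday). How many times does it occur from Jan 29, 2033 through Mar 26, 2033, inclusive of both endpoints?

Occurrences land 8·i days after Dec 14, 2032 for i = 0, 1, 2, …
Jan 29, 2033 is 46 days after the start; 46 ÷ 8 = 5 remainder 6; since the remainder is 6, round up to i = 6. First occurrence in the window: #7 on Jan 31, 2033 (6×8 = 48 days in).
Mar 26, 2033 is 102 days after the start; 102 ÷ 8 = 12 remainder 6. Last occurrence in the window: #13 on Mar 20, 2033.
Occurrences #7 through #13: 7 in total.

7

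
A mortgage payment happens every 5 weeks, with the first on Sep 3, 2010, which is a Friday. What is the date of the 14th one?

The 14th occurrence is 13 intervals after the first: 13 × 35 = 455 days after Sep 3, 2010.
Sep has 30 days — 27 days to the end of Sep leaves 428.
From end of Sep to end of 2010 is 92 days (336 left).
Jan has 31 days (305 left).
Feb has 28 days (277 left).
Mar has 31 days (246 left).
Apr has 30 days (216 left).
May has 31 days (185 left).
Jun has 30 days (155 left).
Jul has 31 days (124 left).
Aug has 31 days (93 left).
Sep has 30 days (63 left).
Oct has 31 days (32 left).
Nov has 30 days (2 left).
2 days into Dec → Dec 2, 2011.

Dec 2, 2011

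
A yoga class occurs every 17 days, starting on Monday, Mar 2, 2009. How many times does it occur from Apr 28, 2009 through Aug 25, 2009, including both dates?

7

Occurrences land 17·i days after Mar 2, 2009 for i = 0, 1, 2, …
Apr 28, 2009 is 57 days after the start; 57 ÷ 17 = 3 remainder 6; since the remainder is 6, round up to i = 4. First occurrence in the window: #5 on May 9, 2009 (4×17 = 68 days in).
Aug 25, 2009 is 176 days after the start; 176 ÷ 17 = 10 remainder 6. Last occurrence in the window: #11 on Aug 19, 2009.
Occurrences #5 through #11: 7 in total.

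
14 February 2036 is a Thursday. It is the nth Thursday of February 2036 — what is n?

Day 14 falls in week ⌈14/7⌉ of the month.
Days 1–7 hold the 1st Thursday, 8–14 the 2nd, 15–21 the 3rd, 22–28 the 4th, 29–31 the 5th.
14 is in the range for the 2nd.

2nd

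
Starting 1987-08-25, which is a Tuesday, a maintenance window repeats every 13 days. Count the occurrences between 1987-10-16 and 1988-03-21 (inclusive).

13

Occurrences land 13·i days after 1987-08-25 for i = 0, 1, 2, …
1987-10-16 is 52 days after the start; 52 ÷ 13 = 4 remainder 0. First occurrence in the window: #5 on 1987-10-16 (4×13 = 52 days in).
1988-03-21 is 209 days after the start; 209 ÷ 13 = 16 remainder 1. Last occurrence in the window: #17 on 1988-03-20.
Occurrences #5 through #17: 13 in total.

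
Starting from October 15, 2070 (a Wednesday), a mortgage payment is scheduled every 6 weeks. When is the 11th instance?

The 11th occurrence is 10 intervals after the first: 10 × 42 = 420 days after October 15, 2070.
October has 31 days — 16 days to the end of October leaves 404.
From end of October to end of 2070 is 61 days (343 left).
January has 31 days (312 left).
February has 28 days (284 left).
March has 31 days (253 left).
April has 30 days (223 left).
May has 31 days (192 left).
June has 30 days (162 left).
July has 31 days (131 left).
August has 31 days (100 left).
September has 30 days (70 left).
October has 31 days (39 left).
November has 30 days (9 left).
9 days into December → December 9, 2071.

December 9, 2071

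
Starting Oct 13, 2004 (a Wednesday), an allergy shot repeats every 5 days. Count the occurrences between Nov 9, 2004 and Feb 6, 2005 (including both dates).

18

Occurrences land 5·i days after Oct 13, 2004 for i = 0, 1, 2, …
Nov 9, 2004 is 27 days after the start; 27 ÷ 5 = 5 remainder 2; since the remainder is 2, round up to i = 6. First occurrence in the window: #7 on Nov 12, 2004 (6×5 = 30 days in).
Feb 6, 2005 is 116 days after the start; 116 ÷ 5 = 23 remainder 1. Last occurrence in the window: #24 on Feb 5, 2005.
Occurrences #7 through #24: 18 in total.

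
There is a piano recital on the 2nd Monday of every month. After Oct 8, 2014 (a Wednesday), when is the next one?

Oct 2014 starts on a Wednesday; its first Monday is the 6th, so the 2nd Monday is the 13th — Oct 13, 2014.
Oct 13, 2014 is after Oct 8, 2014, so that is the next one.

Oct 13, 2014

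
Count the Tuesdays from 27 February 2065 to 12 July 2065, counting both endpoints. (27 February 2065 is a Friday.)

27 February 2065 is a Friday; the first Tuesday on or after it is 3 March 2065 (4 days later).
From 3 March 2065 to 12 July 2065: 28 + 30 + 31 + 30 + 12 = 131 days (rest of March, April, May, June, July).
131 ÷ 7 = 18 full weeks with remainder 5, so 18 more Tuesdays after the first → 19.

19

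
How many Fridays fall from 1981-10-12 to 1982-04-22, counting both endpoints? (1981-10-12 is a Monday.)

27

1981-10-12 is a Monday; the first Friday on or after it is 1981-10-16 (4 days later).
From 1981-10-16 to 1982-04-22: 15 + 30 + 31 + 31 + 28 + 31 + 22 = 188 days (rest of October, November, December, January, February, March, April).
188 ÷ 7 = 26 full weeks with remainder 6, so 26 more Fridays after the first → 27.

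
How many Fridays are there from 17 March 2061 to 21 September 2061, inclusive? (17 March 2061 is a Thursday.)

17 March 2061 is a Thursday; the first Friday on or after it is 18 March 2061 (1 day later).
From 18 March 2061 to 21 September 2061: 13 + 30 + 31 + 30 + 31 + 31 + 21 = 187 days (rest of March, April, May, June, July, August, September).
187 ÷ 7 = 26 full weeks with remainder 5, so 26 more Fridays after the first → 27.

27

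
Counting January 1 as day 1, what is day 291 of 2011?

October 18, 2011

January has 31 days (291 − 31 = 260 remain).
February has 28 days (260 − 28 = 232 remain).
March has 31 days (232 − 31 = 201 remain).
April has 30 days (201 − 30 = 171 remain).
May has 31 days (171 − 31 = 140 remain).
June has 30 days (140 − 30 = 110 remain).
July has 31 days (110 − 31 = 79 remain).
August has 31 days (79 − 31 = 48 remain).
September has 30 days (48 − 30 = 18 remain).
18 into October → October 18.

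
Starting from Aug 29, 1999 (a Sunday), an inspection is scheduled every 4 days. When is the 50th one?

The 50th occurrence is 49 intervals after the first: 49 × 4 = 196 days after Aug 29, 1999.
Aug has 31 days — 2 days to the end of Aug leaves 194.
Sep has 30 days (164 left).
Oct has 31 days (133 left).
Nov has 30 days (103 left).
Dec has 31 days (72 left).
Jan has 31 days (41 left).
Feb has 29 days (12 left).
12 days into Mar → Mar 12, 2000.

Mar 12, 2000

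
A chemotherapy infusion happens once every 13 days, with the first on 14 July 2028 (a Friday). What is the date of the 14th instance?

The 14th occurrence is 13 intervals after the first: 13 × 13 = 169 days after 14 July 2028.
July has 31 days — 17 days to the end of July leaves 152.
August has 31 days (121 left).
September has 30 days (91 left).
October has 31 days (60 left).
November has 30 days (30 left).
30 days into December → 30 December 2028.

30 December 2028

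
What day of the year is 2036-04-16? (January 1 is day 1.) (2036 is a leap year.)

107

Days in months before April: 31 + 29 + 31 = 91.
Plus 16 days into April → day 107.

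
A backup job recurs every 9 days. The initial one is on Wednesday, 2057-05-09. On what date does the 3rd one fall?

The 3rd occurrence is 2 intervals after the first: 2 × 9 = 18 days after 2057-05-09.
18 days later is 2057-05-27.

2057-05-27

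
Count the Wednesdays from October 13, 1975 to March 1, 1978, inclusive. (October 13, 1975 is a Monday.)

125

October 13, 1975 is a Monday; the first Wednesday on or after it is October 15, 1975 (2 days later).
From October 15, 1975 to March 1, 1978: 77 + 366 + 365 + 60 = 868 days (rest of 1975, 1976, 1977, to March 1, 1978 in 1978).
868 ÷ 7 = 124 full weeks with remainder 0, so 124 more Wednesdays after the first → 125.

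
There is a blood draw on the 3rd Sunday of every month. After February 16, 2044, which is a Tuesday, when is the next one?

February 21, 2044

February 2044 starts on a Monday; its first Sunday is the 7th, so the 3rd Sunday is the 21st — February 21, 2044.
February 21, 2044 is after February 16, 2044, so that is the next one.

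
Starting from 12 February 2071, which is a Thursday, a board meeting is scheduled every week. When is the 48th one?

The 48th occurrence is 47 intervals after the first: 47 × 7 = 329 days after 12 February 2071.
February has 28 days — 16 days to the end of February leaves 313.
March has 31 days (282 left).
April has 30 days (252 left).
May has 31 days (221 left).
June has 30 days (191 left).
July has 31 days (160 left).
August has 31 days (129 left).
September has 30 days (99 left).
October has 31 days (68 left).
November has 30 days (38 left).
December has 31 days (7 left).
7 days into January → 7 January 2072.

7 January 2072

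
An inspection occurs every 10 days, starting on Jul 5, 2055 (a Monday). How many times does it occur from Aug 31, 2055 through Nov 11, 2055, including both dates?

Occurrences land 10·i days after Jul 5, 2055 for i = 0, 1, 2, …
Aug 31, 2055 is 57 days after the start; 57 ÷ 10 = 5 remainder 7; since the remainder is 7, round up to i = 6. First occurrence in the window: #7 on Sep 3, 2055 (6×10 = 60 days in).
Nov 11, 2055 is 129 days after the start; 129 ÷ 10 = 12 remainder 9. Last occurrence in the window: #13 on Nov 2, 2055.
Occurrences #7 through #13: 7 in total.

7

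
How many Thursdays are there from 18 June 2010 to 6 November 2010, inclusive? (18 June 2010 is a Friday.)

18 June 2010 is a Friday; the first Thursday on or after it is 24 June 2010 (6 days later).
From 24 June 2010 to 6 November 2010: 6 + 31 + 31 + 30 + 31 + 6 = 135 days (rest of June, July, August, September, October, November).
135 ÷ 7 = 19 full weeks with remainder 2, so 19 more Thursdays after the first → 20.

20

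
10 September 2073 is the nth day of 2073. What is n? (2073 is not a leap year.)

253

Days in months before September: 31 + 28 + 31 + 30 + 31 + 30 + 31 + 31 = 243.
Plus 10 days into September → day 253.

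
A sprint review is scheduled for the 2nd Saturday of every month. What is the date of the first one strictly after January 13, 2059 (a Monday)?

February 8, 2059

January 2059 starts on a Wednesday; its first Saturday is the 4th, so the 2nd Saturday is the 11th — January 11, 2059.
That is not after January 13, 2059, so look at February 2059.
February 2059 starts on a Saturday; its first Saturday is the 1st, so the 2nd Saturday is the 8th — February 8, 2059.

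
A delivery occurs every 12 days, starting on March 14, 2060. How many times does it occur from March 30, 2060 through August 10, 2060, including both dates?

Occurrences land 12·i days after March 14, 2060 for i = 0, 1, 2, …
March 30, 2060 is 16 days after the start; 16 ÷ 12 = 1 remainder 4; since the remainder is 4, round up to i = 2. First occurrence in the window: #3 on April 7, 2060 (2×12 = 24 days in).
August 10, 2060 is 149 days after the start; 149 ÷ 12 = 12 remainder 5. Last occurrence in the window: #13 on August 5, 2060.
Occurrences #3 through #13: 11 in total.

11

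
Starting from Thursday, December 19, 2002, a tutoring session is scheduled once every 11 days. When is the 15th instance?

The 15th occurrence is 14 intervals after the first: 14 × 11 = 154 days after December 19, 2002.
December has 31 days — 12 days to the end of December leaves 142.
January has 31 days (111 left).
February has 28 days (83 left).
March has 31 days (52 left).
April has 30 days (22 left).
22 days into May → May 22, 2003.

May 22, 2003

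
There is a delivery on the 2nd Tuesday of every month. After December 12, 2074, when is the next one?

January 8, 2075

December 2074 starts on a Saturday; its first Tuesday is the 4th, so the 2nd Tuesday is the 11th — December 11, 2074.
That is not after December 12, 2074, so look at January 2075.
January 2075 starts on a Tuesday; its first Tuesday is the 1st, so the 2nd Tuesday is the 8th — January 8, 2075.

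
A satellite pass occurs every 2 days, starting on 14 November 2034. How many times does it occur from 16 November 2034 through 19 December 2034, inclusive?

17

Occurrences land 2·i days after 14 November 2034 for i = 0, 1, 2, …
16 November 2034 is 2 days after the start; 2 ÷ 2 = 1 remainder 0. First occurrence in the window: #2 on 16 November 2034 (1×2 = 2 days in).
19 December 2034 is 35 days after the start; 35 ÷ 2 = 17 remainder 1. Last occurrence in the window: #18 on 18 December 2034.
Occurrences #2 through #18: 17 in total.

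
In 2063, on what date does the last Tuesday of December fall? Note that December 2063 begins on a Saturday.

December 2063 begins on a Saturday, so the first Tuesday is December 4 (3 days later).
December 2063 has 31 days. Adding weeks: 4, 11, 18, 25 — the last one ≤ 31 is the 25th.

2063-12-25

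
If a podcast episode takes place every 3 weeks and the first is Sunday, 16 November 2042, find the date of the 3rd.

The 3rd occurrence is 2 intervals after the first: 2 × 21 = 42 days after 16 November 2042.
November has 30 days — 14 days to the end of November leaves 28.
28 days into December → 28 December 2042.

28 December 2042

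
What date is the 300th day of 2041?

27 October 2041

January has 31 days (300 − 31 = 269 remain).
February has 28 days (269 − 28 = 241 remain).
March has 31 days (241 − 31 = 210 remain).
April has 30 days (210 − 30 = 180 remain).
May has 31 days (180 − 31 = 149 remain).
June has 30 days (149 − 30 = 119 remain).
July has 31 days (119 − 31 = 88 remain).
August has 31 days (88 − 31 = 57 remain).
September has 30 days (57 − 30 = 27 remain).
27 into October → October 27.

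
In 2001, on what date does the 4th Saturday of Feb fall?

The first Saturday of Feb 2001 is Feb 3.
The 4th Saturday is 3 weeks later: 3 + 21 = 24.

Feb 24, 2001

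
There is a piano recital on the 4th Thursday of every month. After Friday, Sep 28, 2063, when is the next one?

Oct 25, 2063

Sep 2063 starts on a Saturday; its first Thursday is the 6th, so the 4th Thursday is the 27th — Sep 27, 2063.
That is not after Sep 28, 2063, so look at Oct 2063.
Oct 2063 starts on a Monday; its first Thursday is the 4th, so the 4th Thursday is the 25th — Oct 25, 2063.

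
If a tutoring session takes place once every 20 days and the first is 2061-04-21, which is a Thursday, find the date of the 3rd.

The 3rd occurrence is 2 intervals after the first: 2 × 20 = 40 days after 2061-04-21.
April has 30 days — 9 days to the end of April leaves 31.
31 days into May → 2061-05-31.

2061-05-31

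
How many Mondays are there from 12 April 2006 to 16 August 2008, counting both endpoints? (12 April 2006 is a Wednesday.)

122

12 April 2006 is a Wednesday; the first Monday on or after it is 17 April 2006 (5 days later).
From 17 April 2006 to 16 August 2008: 258 + 365 + 229 = 852 days (rest of 2006, 2007, to 16 August 2008 in 2008).
852 ÷ 7 = 121 full weeks with remainder 5, so 121 more Mondays after the first → 122.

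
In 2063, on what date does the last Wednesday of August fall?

2063-08-29

August 2063 begins on a Wednesday, so the first Wednesday is August 1.
August 2063 has 31 days. Adding weeks: 1, 8, 15, 22, 29 — the last one ≤ 31 is the 29th.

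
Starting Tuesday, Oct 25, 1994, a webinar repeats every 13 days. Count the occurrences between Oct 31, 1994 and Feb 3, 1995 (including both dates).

Occurrences land 13·i days after Oct 25, 1994 for i = 0, 1, 2, …
Oct 31, 1994 is 6 days after the start; 6 ÷ 13 = 0 remainder 6; since the remainder is 6, round up to i = 1. First occurrence in the window: #2 on Nov 7, 1994 (1×13 = 13 days in).
Feb 3, 1995 is 101 days after the start; 101 ÷ 13 = 7 remainder 10. Last occurrence in the window: #8 on Jan 24, 1995.
Occurrences #2 through #8: 7 in total.

7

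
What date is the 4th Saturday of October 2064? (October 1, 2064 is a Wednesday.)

October 2064 begins on a Wednesday, so the first Saturday is October 4 (3 days later).
The 4th Saturday is 3 weeks later: 4 + 21 = 25.

2064-10-25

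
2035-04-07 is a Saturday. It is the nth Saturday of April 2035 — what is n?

1st

Day 7 falls in week ⌈7/7⌉ of the month.
Days 1–7 hold the 1st Saturday, 8–14 the 2nd, 15–21 the 3rd, 22–28 the 4th, 29–31 the 5th.
7 is in the range for the 1st.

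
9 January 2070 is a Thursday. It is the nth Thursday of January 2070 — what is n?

2nd

Day 9 falls in week ⌈9/7⌉ of the month.
Days 1–7 hold the 1st Thursday, 8–14 the 2nd, 15–21 the 3rd, 22–28 the 4th, 29–31 the 5th.
9 is in the range for the 2nd.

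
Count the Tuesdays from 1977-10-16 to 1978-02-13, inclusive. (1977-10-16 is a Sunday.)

1977-10-16 is a Sunday; the first Tuesday on or after it is 1977-10-18 (2 days later).
From 1977-10-18 to 1978-02-13: 13 + 30 + 31 + 31 + 13 = 118 days (rest of October, November, December, January, February).
118 ÷ 7 = 16 full weeks with remainder 6, so 16 more Tuesdays after the first → 17.

17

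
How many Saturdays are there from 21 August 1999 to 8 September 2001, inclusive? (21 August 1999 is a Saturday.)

21 August 1999 is a Saturday; the first Saturday on or after it is 21 August 1999.
From 21 August 1999 to 8 September 2001: 132 + 366 + 251 = 749 days (rest of 1999, 2000, to 8 September 2001 in 2001).
749 ÷ 7 = 107 full weeks with remainder 0, so 107 more Saturdays after the first → 108.

108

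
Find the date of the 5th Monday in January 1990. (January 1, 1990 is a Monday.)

1990-01-29

January 1990 begins on a Monday, so the first Monday is January 1.
The 5th Monday is 4 weeks later: 1 + 28 = 29.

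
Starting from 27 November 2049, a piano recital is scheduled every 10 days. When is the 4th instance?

The 4th occurrence is 3 intervals after the first: 3 × 10 = 30 days after 27 November 2049.
November has 30 days — 3 days to the end of November leaves 27.
27 days into December → 27 December 2049.

27 December 2049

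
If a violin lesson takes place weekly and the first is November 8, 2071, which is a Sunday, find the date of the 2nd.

November 15, 2071

The 2nd occurrence is 1 interval after the first: 1 × 7 = 7 days after November 8, 2071.
7 days later is November 15, 2071.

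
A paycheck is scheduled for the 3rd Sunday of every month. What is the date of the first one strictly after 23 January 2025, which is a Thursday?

16 February 2025

January 2025 starts on a Wednesday; its first Sunday is the 5th, so the 3rd Sunday is the 19th — 19 January 2025.
That is not after 23 January 2025, so look at February 2025.
February 2025 starts on a Saturday; its first Sunday is the 2nd, so the 3rd Sunday is the 16th — 16 February 2025.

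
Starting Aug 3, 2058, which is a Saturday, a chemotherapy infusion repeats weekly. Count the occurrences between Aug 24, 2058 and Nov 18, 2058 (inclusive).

13

Occurrences land 7·i days after Aug 3, 2058 for i = 0, 1, 2, …
Aug 24, 2058 is 21 days after the start; 21 ÷ 7 = 3 remainder 0. First occurrence in the window: #4 on Aug 24, 2058 (3×7 = 21 days in).
Nov 18, 2058 is 107 days after the start; 107 ÷ 7 = 15 remainder 2. Last occurrence in the window: #16 on Nov 16, 2058.
Occurrences #4 through #16: 13 in total.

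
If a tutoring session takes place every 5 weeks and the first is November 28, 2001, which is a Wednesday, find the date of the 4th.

March 13, 2002

The 4th occurrence is 3 intervals after the first: 3 × 35 = 105 days after November 28, 2001.
November has 30 days — 2 days to the end of November leaves 103.
December has 31 days (72 left).
January has 31 days (41 left).
February has 28 days (13 left).
13 days into March → March 13, 2002.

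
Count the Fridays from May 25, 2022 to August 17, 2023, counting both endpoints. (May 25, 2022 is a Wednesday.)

May 25, 2022 is a Wednesday; the first Friday on or after it is May 27, 2022 (2 days later).
From May 27, 2022 to August 17, 2023: 218 + 229 = 447 days (rest of 2022, to August 17, 2023 in 2023).
447 ÷ 7 = 63 full weeks with remainder 6, so 63 more Fridays after the first → 64.

64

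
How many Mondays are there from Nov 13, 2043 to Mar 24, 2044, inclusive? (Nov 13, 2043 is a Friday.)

Nov 13, 2043 is a Friday; the first Monday on or after it is Nov 16, 2043 (3 days later).
From Nov 16, 2043 to Mar 24, 2044: 14 + 31 + 31 + 29 + 24 = 129 days (rest of Nov, Dec, Jan, Feb, Mar).
129 ÷ 7 = 18 full weeks with remainder 3, so 18 more Mondays after the first → 19.

19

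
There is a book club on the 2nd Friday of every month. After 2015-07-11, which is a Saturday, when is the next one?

2015-08-14

July 2015 starts on a Wednesday; its first Friday is the 3rd, so the 2nd Friday is the 10th — 2015-07-10.
That is not after 2015-07-11, so look at August 2015.
August 2015 starts on a Saturday; its first Friday is the 7th, so the 2nd Friday is the 14th — 2015-08-14.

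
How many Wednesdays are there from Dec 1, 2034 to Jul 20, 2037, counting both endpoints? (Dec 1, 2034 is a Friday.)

137

Dec 1, 2034 is a Friday; the first Wednesday on or after it is Dec 6, 2034 (5 days later).
From Dec 6, 2034 to Jul 20, 2037: 25 + 365 + 366 + 201 = 957 days (rest of 2034, 2035, 2036, to Jul 20, 2037 in 2037).
957 ÷ 7 = 136 full weeks with remainder 5, so 136 more Wednesdays after the first → 137.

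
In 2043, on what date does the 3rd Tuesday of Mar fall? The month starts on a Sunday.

Mar 17, 2043

Mar 2043 begins on a Sunday, so the first Tuesday is Mar 3 (2 days later).
The 3rd Tuesday is 2 weeks later: 3 + 14 = 17.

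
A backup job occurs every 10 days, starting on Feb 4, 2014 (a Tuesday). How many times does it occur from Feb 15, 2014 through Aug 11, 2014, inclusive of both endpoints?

Occurrences land 10·i days after Feb 4, 2014 for i = 0, 1, 2, …
Feb 15, 2014 is 11 days after the start; 11 ÷ 10 = 1 remainder 1; since the remainder is 1, round up to i = 2. First occurrence in the window: #3 on Feb 24, 2014 (2×10 = 20 days in).
Aug 11, 2014 is 188 days after the start; 188 ÷ 10 = 18 remainder 8. Last occurrence in the window: #19 on Aug 3, 2014.
Occurrences #3 through #19: 17 in total.

17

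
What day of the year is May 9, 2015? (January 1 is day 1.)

Days in months before May: 31 + 28 + 31 + 30 = 120.
Plus 9 days into May → day 129.

129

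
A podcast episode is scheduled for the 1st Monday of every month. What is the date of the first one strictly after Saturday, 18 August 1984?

3 September 1984

August 1984 starts on a Wednesday, so its 1st Monday is 6 August 1984 (5 days in).
That is not after 18 August 1984, so look at September 1984.
September 1984 starts on a Saturday, so its 1st Monday is 3 September 1984 (2 days in).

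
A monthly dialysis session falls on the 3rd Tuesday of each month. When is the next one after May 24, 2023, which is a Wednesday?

Jun 20, 2023

May 2023 starts on a Monday; its first Tuesday is the 2nd, so the 3rd Tuesday is the 16th — May 16, 2023.
That is not after May 24, 2023, so look at Jun 2023.
Jun 2023 starts on a Thursday; its first Tuesday is the 6th, so the 3rd Tuesday is the 20th — Jun 20, 2023.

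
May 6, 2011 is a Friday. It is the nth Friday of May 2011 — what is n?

Day 6 falls in week ⌈6/7⌉ of the month.
Days 1–7 hold the 1st Friday, 8–14 the 2nd, 15–21 the 3rd, 22–28 the 4th, 29–31 the 5th.
6 is in the range for the 1st.

1st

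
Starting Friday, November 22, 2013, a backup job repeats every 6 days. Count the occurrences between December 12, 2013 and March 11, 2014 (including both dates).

Occurrences land 6·i days after November 22, 2013 for i = 0, 1, 2, …
December 12, 2013 is 20 days after the start; 20 ÷ 6 = 3 remainder 2; since the remainder is 2, round up to i = 4. First occurrence in the window: #5 on December 16, 2013 (4×6 = 24 days in).
March 11, 2014 is 109 days after the start; 109 ÷ 6 = 18 remainder 1. Last occurrence in the window: #19 on March 10, 2014.
Occurrences #5 through #19: 15 in total.

15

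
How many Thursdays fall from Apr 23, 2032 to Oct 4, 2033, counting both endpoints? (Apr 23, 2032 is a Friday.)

Apr 23, 2032 is a Friday; the first Thursday on or after it is Apr 29, 2032 (6 days later).
From Apr 29, 2032 to Oct 4, 2033: 246 + 277 = 523 days (rest of 2032, to Oct 4, 2033 in 2033).
523 ÷ 7 = 74 full weeks with remainder 5, so 74 more Thursdays after the first → 75.

75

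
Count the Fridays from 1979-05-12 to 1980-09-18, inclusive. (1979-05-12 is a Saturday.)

1979-05-12 is a Saturday; the first Friday on or after it is 1979-05-18 (6 days later).
From 1979-05-18 to 1980-09-18: 227 + 262 = 489 days (rest of 1979, to 1980-09-18 in 1980).
489 ÷ 7 = 69 full weeks with remainder 6, so 69 more Fridays after the first → 70.

70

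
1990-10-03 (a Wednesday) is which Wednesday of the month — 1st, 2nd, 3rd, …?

Day 3 falls in week ⌈3/7⌉ of the month.
Days 1–7 hold the 1st Wednesday, 8–14 the 2nd, 15–21 the 3rd, 22–28 the 4th, 29–31 the 5th.
3 is in the range for the 1st.

1st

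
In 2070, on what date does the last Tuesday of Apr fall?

The first Tuesday of Apr 2070 is Apr 1.
Apr 2070 has 30 days. Adding weeks: 1, 8, 15, 22, 29 — the last one ≤ 30 is the 29th.

Apr 29, 2070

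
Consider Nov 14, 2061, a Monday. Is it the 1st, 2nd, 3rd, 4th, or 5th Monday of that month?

2nd

Day 14 falls in week ⌈14/7⌉ of the month.
Days 1–7 hold the 1st Monday, 8–14 the 2nd, 15–21 the 3rd, 22–28 the 4th, 29–31 the 5th.
14 is in the range for the 2nd.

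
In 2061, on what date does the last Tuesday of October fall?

October 25, 2061

October 2061 begins on a Saturday, so the first Tuesday is October 4 (3 days later).
October 2061 has 31 days. Adding weeks: 4, 11, 18, 25 — the last one ≤ 31 is the 25th.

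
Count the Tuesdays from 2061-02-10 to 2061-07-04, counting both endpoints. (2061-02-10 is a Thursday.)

20

2061-02-10 is a Thursday; the first Tuesday on or after it is 2061-02-15 (5 days later).
From 2061-02-15 to 2061-07-04: 13 + 31 + 30 + 31 + 30 + 4 = 139 days (rest of February, March, April, May, June, July).
139 ÷ 7 = 19 full weeks with remainder 6, so 19 more Tuesdays after the first → 20.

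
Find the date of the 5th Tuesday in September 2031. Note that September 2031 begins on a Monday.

30 September 2031

September 2031 begins on a Monday, so the first Tuesday is September 2 (1 day later).
The 5th Tuesday is 4 weeks later: 2 + 28 = 30.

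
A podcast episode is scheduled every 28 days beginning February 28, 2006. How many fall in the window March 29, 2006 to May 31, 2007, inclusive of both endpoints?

Occurrences land 28·i days after February 28, 2006 for i = 0, 1, 2, …
March 29, 2006 is 29 days after the start; 29 ÷ 28 = 1 remainder 1; since the remainder is 1, round up to i = 2. First occurrence in the window: #3 on April 25, 2006 (2×28 = 56 days in).
May 31, 2007 is 457 days after the start; 457 ÷ 28 = 16 remainder 9. Last occurrence in the window: #17 on May 22, 2007.
Occurrences #3 through #17: 15 in total.

15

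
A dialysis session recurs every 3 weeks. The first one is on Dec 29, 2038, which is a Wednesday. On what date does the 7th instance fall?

May 4, 2039

The 7th occurrence is 6 intervals after the first: 6 × 21 = 126 days after Dec 29, 2038.
Dec has 31 days — 2 days to the end of Dec leaves 124.
Jan has 31 days (93 left).
Feb has 28 days (65 left).
Mar has 31 days (34 left).
Apr has 30 days (4 left).
4 days into May → May 4, 2039.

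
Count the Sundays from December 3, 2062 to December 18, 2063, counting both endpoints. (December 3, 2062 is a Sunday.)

December 3, 2062 is a Sunday; the first Sunday on or after it is December 3, 2062.
From December 3, 2062 to December 18, 2063: 28 + 352 = 380 days (rest of 2062, to December 18, 2063 in 2063).
380 ÷ 7 = 54 full weeks with remainder 2, so 54 more Sundays after the first → 55.

55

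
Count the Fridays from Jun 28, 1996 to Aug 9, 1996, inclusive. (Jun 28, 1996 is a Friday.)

Jun 28, 1996 is a Friday; the first Friday on or after it is Jun 28, 1996.
From Jun 28, 1996 to Aug 9, 1996: 2 + 31 + 9 = 42 days (rest of Jun, Jul, Aug).
42 ÷ 7 = 6 full weeks with remainder 0, so 6 more Fridays after the first → 7.

7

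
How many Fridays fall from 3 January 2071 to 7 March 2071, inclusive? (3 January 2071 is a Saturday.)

3 January 2071 is a Saturday; the first Friday on or after it is 9 January 2071 (6 days later).
From 9 January 2071 to 7 March 2071: 22 + 28 + 7 = 57 days (rest of January, February, March).
57 ÷ 7 = 8 full weeks with remainder 1, so 8 more Fridays after the first → 9.

9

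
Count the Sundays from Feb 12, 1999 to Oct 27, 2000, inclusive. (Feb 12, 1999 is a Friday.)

89

Feb 12, 1999 is a Friday; the first Sunday on or after it is Feb 14, 1999 (2 days later).
From Feb 14, 1999 to Oct 27, 2000: 320 + 301 = 621 days (rest of 1999, to Oct 27, 2000 in 2000).
621 ÷ 7 = 88 full weeks with remainder 5, so 88 more Sundays after the first → 89.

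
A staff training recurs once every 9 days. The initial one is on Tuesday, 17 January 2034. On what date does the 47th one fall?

7 March 2035

The 47th occurrence is 46 intervals after the first: 46 × 9 = 414 days after 17 January 2034.
January has 31 days — 14 days to the end of January leaves 400.
February has 28 days (372 left).
March has 31 days (341 left).
April has 30 days (311 left).
May has 31 days (280 left).
June has 30 days (250 left).
July has 31 days (219 left).
August has 31 days (188 left).
September has 30 days (158 left).
October has 31 days (127 left).
November has 30 days (97 left).
December has 31 days (66 left).
January has 31 days (35 left).
February has 28 days (7 left).
7 days into March → 7 March 2035.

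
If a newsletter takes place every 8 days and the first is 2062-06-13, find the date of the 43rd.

2063-05-15

The 43rd occurrence is 42 intervals after the first: 42 × 8 = 336 days after 2062-06-13.
June has 30 days — 17 days to the end of June leaves 319.
July has 31 days (288 left).
August has 31 days (257 left).
September has 30 days (227 left).
October has 31 days (196 left).
November has 30 days (166 left).
December has 31 days (135 left).
January has 31 days (104 left).
February has 28 days (76 left).
March has 31 days (45 left).
April has 30 days (15 left).
15 days into May → 2063-05-15.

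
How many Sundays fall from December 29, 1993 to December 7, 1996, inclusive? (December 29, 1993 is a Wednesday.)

153

December 29, 1993 is a Wednesday; the first Sunday on or after it is January 2, 1994 (4 days later).
From January 2, 1994 to December 7, 1996: 363 + 365 + 342 = 1070 days (rest of 1994, 1995, to December 7, 1996 in 1996).
1070 ÷ 7 = 152 full weeks with remainder 6, so 152 more Sundays after the first → 153.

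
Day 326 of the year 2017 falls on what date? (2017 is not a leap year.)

Nov 22, 2017

Jan has 31 days (326 − 31 = 295 remain).
Feb has 28 days (295 − 28 = 267 remain).
Mar has 31 days (267 − 31 = 236 remain).
Apr has 30 days (236 − 30 = 206 remain).
May has 31 days (206 − 31 = 175 remain).
Jun has 30 days (175 − 30 = 145 remain).
Jul has 31 days (145 − 31 = 114 remain).
Aug has 31 days (114 − 31 = 83 remain).
Sep has 30 days (83 − 30 = 53 remain).
Oct has 31 days (53 − 31 = 22 remain).
22 into Nov → Nov 22.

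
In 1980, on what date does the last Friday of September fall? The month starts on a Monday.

September 1980 begins on a Monday, so the first Friday is September 5 (4 days later).
September 1980 has 30 days. Adding weeks: 5, 12, 19, 26 — the last one ≤ 30 is the 26th.

1980-09-26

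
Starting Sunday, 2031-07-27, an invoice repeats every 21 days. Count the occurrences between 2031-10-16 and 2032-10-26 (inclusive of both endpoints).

18

Occurrences land 21·i days after 2031-07-27 for i = 0, 1, 2, …
2031-10-16 is 81 days after the start; 81 ÷ 21 = 3 remainder 18; since the remainder is 18, round up to i = 4. First occurrence in the window: #5 on 2031-10-19 (4×21 = 84 days in).
2032-10-26 is 457 days after the start; 457 ÷ 21 = 21 remainder 16. Last occurrence in the window: #22 on 2032-10-10.
Occurrences #5 through #22: 18 in total.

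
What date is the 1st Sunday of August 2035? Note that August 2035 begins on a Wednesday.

August 5, 2035

August 2035 begins on a Wednesday, so the first Sunday is August 5 (4 days later).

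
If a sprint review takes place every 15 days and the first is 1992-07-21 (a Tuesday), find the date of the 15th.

1993-02-16

The 15th occurrence is 14 intervals after the first: 14 × 15 = 210 days after 1992-07-21.
July has 31 days — 10 days to the end of July leaves 200.
August has 31 days (169 left).
September has 30 days (139 left).
October has 31 days (108 left).
November has 30 days (78 left).
December has 31 days (47 left).
January has 31 days (16 left).
16 days into February → 1993-02-16.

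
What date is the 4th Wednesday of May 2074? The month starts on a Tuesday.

May 2074 begins on a Tuesday, so the first Wednesday is May 2 (1 day later).
The 4th Wednesday is 3 weeks later: 2 + 21 = 23.

May 23, 2074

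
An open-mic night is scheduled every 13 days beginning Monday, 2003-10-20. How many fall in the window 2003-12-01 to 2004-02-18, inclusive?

Occurrences land 13·i days after 2003-10-20 for i = 0, 1, 2, …
2003-12-01 is 42 days after the start; 42 ÷ 13 = 3 remainder 3; since the remainder is 3, round up to i = 4. First occurrence in the window: #5 on 2003-12-11 (4×13 = 52 days in).
2004-02-18 is 121 days after the start; 121 ÷ 13 = 9 remainder 4. Last occurrence in the window: #10 on 2004-02-14.
Occurrences #5 through #10: 6 in total.

6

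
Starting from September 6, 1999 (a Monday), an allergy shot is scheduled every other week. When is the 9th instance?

The 9th occurrence is 8 intervals after the first: 8 × 14 = 112 days after September 6, 1999.
September has 30 days — 24 days to the end of September leaves 88.
October has 31 days (57 left).
November has 30 days (27 left).
27 days into December → December 27, 1999.

December 27, 1999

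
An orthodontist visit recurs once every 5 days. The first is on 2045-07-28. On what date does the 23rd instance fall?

The 23rd occurrence is 22 intervals after the first: 22 × 5 = 110 days after 2045-07-28.
July has 31 days — 3 days to the end of July leaves 107.
August has 31 days (76 left).
September has 30 days (46 left).
October has 31 days (15 left).
15 days into November → 2045-11-15.

2045-11-15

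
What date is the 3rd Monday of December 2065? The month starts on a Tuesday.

December 2065 begins on a Tuesday, so the first Monday is December 7 (6 days later).
The 3rd Monday is 2 weeks later: 7 + 14 = 21.

December 21, 2065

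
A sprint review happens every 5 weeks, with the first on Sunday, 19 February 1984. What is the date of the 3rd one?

29 April 1984

The 3rd occurrence is 2 intervals after the first: 2 × 35 = 70 days after 19 February 1984.
February has 29 days — 10 days to the end of February leaves 60.
March has 31 days (29 left).
29 days into April → 29 April 1984.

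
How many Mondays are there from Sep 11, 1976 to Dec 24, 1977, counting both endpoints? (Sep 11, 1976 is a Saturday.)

67

Sep 11, 1976 is a Saturday; the first Monday on or after it is Sep 13, 1976 (2 days later).
From Sep 13, 1976 to Dec 24, 1977: 109 + 358 = 467 days (rest of 1976, to Dec 24, 1977 in 1977).
467 ÷ 7 = 66 full weeks with remainder 5, so 66 more Mondays after the first → 67.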